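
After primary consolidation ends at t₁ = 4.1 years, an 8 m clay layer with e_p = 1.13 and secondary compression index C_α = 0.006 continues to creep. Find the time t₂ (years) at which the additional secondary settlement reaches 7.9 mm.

S_s = C_α·H/(1+e_p)·log₁₀(t₂/t₁) ⇒ log₁₀(t₂/t₁) = S_s·(1+e_p)/(C_α·H).
log₁₀(t₂/t₁) = 0.0079 × (1+1.13) / (0.006×8) = 0.3506
t₂ = t₁ × 10^0.3506 = 4.1 × 2.242 = 9.191 years

t₂ ≈ 9.19 years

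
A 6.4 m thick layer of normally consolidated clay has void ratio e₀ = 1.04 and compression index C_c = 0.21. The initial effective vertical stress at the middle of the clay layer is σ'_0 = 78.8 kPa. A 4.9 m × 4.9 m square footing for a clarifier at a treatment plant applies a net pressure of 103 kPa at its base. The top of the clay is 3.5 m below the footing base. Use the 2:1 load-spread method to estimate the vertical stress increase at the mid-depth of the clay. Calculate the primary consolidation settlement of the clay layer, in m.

S_c ≈ 0.06 m

Mid-depth of clay below the footing base: z = 3.5 + 6.4/2 = 6.7 m.
Stress increase at mid-clay by the 2:1 spreading method:
Δσ = qBL/((B+z)(L+z)) = 103×4.9×4.9/((4.9+6.7)(4.9+6.7)) = 18.379 kPa
Final effective stress: σ'_f = σ'_0 + Δσ = 78.8 + 18.379 = 97.179 kPa.
Normally consolidated clay, so the full stress increment lies on the virgin compression line:
S_c = C_c·H/(1+e₀)·log₁₀(σ'_f/σ'_0) = 0.21×6.4/(1+1.04)×log₁₀(97.179/78.8)
    = 0.65882 × 0.091046 = 0.05998 m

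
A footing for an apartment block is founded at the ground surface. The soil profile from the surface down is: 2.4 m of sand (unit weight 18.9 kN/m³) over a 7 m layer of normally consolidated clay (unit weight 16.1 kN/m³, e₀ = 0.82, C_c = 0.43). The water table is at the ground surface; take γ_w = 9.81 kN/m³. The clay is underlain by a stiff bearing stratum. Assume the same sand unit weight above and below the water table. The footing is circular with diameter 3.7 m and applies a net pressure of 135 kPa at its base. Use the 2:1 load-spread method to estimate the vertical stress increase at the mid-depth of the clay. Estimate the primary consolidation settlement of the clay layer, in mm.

Mid-depth of clay below the ground surface: z = 2.4 + 7/2 = 5.9 m.
Total vertical stress at mid-clay: σ_v = 18.9×2.4 + 16.1×3.5 = 101.71 kPa.
Pore pressure: u = 9.81×(5.9 − 0) = 57.879 kPa.
Initial effective stress: σ'_0 = σ_v − u = 101.71 − 57.879 = 43.831 kPa.
Stress increase at mid-clay by the 2:1 spreading method:
Δσ ≈ qD²/(D+z)² = 135×3.7²/(3.7+5.9)² = 20.054 kPa
Final effective stress: σ'_f = σ'_0 + Δσ = 43.831 + 20.054 = 63.885 kPa.
Normally consolidated clay, so the full stress increment lies on the virgin compression line:
S_c = C_c·H/(1+e₀)·log₁₀(σ'_f/σ'_0) = 0.43×7/(1+0.82)×log₁₀(63.885/43.831)
    = 1.6538 × 0.16362 = 0.2706 m

S_c ≈ 271 mm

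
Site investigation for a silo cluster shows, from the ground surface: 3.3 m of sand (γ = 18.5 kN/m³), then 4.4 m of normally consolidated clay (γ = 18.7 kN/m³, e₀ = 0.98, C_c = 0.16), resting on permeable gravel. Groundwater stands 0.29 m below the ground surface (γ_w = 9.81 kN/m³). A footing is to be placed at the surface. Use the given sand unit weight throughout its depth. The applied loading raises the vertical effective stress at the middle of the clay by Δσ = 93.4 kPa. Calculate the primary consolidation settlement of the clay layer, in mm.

Mid-depth of clay below the ground surface: z = 3.3 + 4.4/2 = 5.5 m.
Total vertical stress at mid-clay: σ_v = 18.5×3.3 + 18.7×2.2 = 102.19 kPa.
Pore pressure: u = 9.81×(5.5 − 0.29) = 51.11 kPa.
Initial effective stress: σ'_0 = σ_v − u = 102.19 − 51.11 = 51.08 kPa.
Final effective stress: σ'_f = σ'_0 + Δσ = 51.08 + 93.4 = 144.48 kPa.
Normally consolidated clay, so the full stress increment lies on the virgin compression line:
S_c = C_c·H/(1+e₀)·log₁₀(σ'_f/σ'_0) = 0.16×4.4/(1+0.98)×log₁₀(144.48/51.08)
    = 0.35556 × 0.45156 = 0.1606 m

S_c ≈ 161 mm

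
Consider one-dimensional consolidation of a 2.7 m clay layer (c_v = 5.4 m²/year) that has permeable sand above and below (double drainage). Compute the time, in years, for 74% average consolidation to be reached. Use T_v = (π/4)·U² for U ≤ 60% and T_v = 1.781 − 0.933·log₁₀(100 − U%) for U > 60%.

Drainage path length: H_d = H/2 = 1.35 m (double drainage).
U > 60%: T_v = 1.781 − 0.933·log₁₀(100 − 74) = 0.46083.
t = T_v·H_d²/c_v = 0.46083×1.35²/5.4 = 0.1555 years.

t ≈ 0.156 years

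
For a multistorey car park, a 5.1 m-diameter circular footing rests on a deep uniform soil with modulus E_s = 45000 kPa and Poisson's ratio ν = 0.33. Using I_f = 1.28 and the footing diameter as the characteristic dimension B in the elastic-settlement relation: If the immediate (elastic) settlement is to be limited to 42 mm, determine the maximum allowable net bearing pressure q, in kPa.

q ≈ 325 kPa

S_e = q·B·(1−ν²)/E_s · I_f  ⇒  q = S_e·E_s / (B·(1−ν²)·I_f).
q = 0.042 × 45000 / (5.1 × 0.8911 × 1.28) = 324.9 kPa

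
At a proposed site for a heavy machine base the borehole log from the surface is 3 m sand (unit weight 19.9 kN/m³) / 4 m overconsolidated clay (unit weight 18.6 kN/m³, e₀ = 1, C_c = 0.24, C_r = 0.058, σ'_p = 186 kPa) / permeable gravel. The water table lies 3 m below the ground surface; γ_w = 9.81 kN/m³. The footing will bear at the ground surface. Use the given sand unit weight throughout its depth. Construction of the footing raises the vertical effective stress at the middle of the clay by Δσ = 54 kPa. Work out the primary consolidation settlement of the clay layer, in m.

Mid-depth of clay below the ground surface: z = 3 + 4/2 = 5 m.
Total vertical stress at mid-clay: σ_v = 19.9×3 + 18.6×2 = 96.9 kPa.
Pore pressure: u = 9.81×(5 − 3) = 19.62 kPa.
Initial effective stress: σ'_0 = σ_v − u = 96.9 − 19.62 = 77.28 kPa.
Final effective stress: σ'_f = 77.28 + 54 = 131.28 kPa.
σ'_f = 131.28 ≤ σ'_p = 186 kPa, so the clay remains overconsolidated and only the recompression index applies:
S_c = C_r·H/(1+e₀)·log₁₀(σ'_f/σ'_0) = 0.058×4/2×log₁₀(131.28/77.28)
    = 0.116 × 0.23013 = 0.0267 m

S_c ≈ 0.0267 m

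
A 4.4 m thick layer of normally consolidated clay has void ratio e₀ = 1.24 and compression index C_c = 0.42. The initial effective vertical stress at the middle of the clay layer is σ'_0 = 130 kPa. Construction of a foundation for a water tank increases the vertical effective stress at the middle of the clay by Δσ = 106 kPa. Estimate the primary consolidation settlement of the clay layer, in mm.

S_c ≈ 214 mm

Final effective stress: σ'_f = σ'_0 + Δσ = 130 + 106 = 236 kPa.
Normally consolidated clay, so the full stress increment lies on the virgin compression line:
S_c = C_c·H/(1+e₀)·log₁₀(σ'_f/σ'_0) = 0.42×4.4/(1+1.24)×log₁₀(236/130)
    = 0.825 × 0.25897 = 0.2137 m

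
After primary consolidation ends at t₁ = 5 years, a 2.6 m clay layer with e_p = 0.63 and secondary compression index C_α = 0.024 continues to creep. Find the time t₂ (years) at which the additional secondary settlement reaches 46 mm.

S_s = C_α·H/(1+e_p)·log₁₀(t₂/t₁) ⇒ log₁₀(t₂/t₁) = S_s·(1+e_p)/(C_α·H).
log₁₀(t₂/t₁) = 0.046 × (1+0.63) / (0.024×2.6) = 1.202
t₂ = t₁ × 10^1.202 = 5 × 15.91 = 79.54 years

t₂ ≈ 79.5 years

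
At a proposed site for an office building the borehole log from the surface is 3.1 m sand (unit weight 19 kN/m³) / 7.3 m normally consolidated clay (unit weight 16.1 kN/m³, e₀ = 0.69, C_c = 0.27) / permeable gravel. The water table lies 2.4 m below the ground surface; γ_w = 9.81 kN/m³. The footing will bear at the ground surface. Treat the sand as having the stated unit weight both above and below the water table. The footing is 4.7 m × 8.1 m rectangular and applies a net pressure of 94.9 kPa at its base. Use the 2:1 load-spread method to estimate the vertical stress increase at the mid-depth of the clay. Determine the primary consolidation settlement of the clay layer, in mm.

S_c ≈ 126 mm

Mid-depth of clay below the ground surface: z = 3.1 + 7.3/2 = 6.75 m.
Total vertical stress at mid-clay: σ_v = 19×3.1 + 16.1×3.65 = 117.66 kPa.
Pore pressure: u = 9.81×(6.75 − 2.4) = 42.673 kPa.
Initial effective stress: σ'_0 = σ_v − u = 117.66 − 42.673 = 74.987 kPa.
Stress increase at mid-clay by the 2:1 spreading method:
Δσ = qBL/((B+z)(L+z)) = 94.9×4.7×8.1/((4.7+6.75)(8.1+6.75)) = 21.248 kPa
Final effective stress: σ'_f = σ'_0 + Δσ = 74.987 + 21.248 = 96.235 kPa.
Normally consolidated clay, so the full stress increment lies on the virgin compression line:
S_c = C_c·H/(1+e₀)·log₁₀(σ'_f/σ'_0) = 0.27×7.3/(1+0.69)×log₁₀(96.235/74.987)
    = 1.1663 × 0.10835 = 0.1264 m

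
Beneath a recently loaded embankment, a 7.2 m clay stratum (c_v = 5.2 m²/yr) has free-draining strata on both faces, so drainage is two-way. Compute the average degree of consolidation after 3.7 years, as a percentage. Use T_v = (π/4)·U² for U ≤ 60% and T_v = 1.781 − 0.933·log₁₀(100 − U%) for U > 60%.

U ≈ 97.9 %

Drainage path length: H_d = H/2 = 3.6 m (double drainage).
T_v = c_v·t/H_d² = 5.2×3.7/3.6² = 1.4846.
T_v = 1.4846 corresponds to the U > 60% branch:
U = 1 − 10^((1.781 − T_v)/0.933)/100 = 0.9792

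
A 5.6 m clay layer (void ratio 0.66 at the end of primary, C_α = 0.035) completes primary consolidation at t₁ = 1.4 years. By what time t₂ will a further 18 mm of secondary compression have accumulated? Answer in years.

S_s = C_α·H/(1+e_p)·log₁₀(t₂/t₁) ⇒ log₁₀(t₂/t₁) = S_s·(1+e_p)/(C_α·H).
log₁₀(t₂/t₁) = 0.018 × (1+0.66) / (0.035×5.6) = 0.1524
t₂ = t₁ × 10^0.1524 = 1.4 × 1.421 = 1.989 years

t₂ ≈ 1.99 years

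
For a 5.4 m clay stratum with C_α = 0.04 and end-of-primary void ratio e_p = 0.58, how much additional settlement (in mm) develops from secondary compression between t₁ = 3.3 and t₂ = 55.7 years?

Secondary compression: S_s = C_α·H/(1+e_p)·log₁₀(t₂/t₁)
S_s = 0.04×5.4/(1+0.58)×log₁₀(55.7/3.3)
    = 0.1367 × 1.227 = 0.1678 m

S_s ≈ 168 mm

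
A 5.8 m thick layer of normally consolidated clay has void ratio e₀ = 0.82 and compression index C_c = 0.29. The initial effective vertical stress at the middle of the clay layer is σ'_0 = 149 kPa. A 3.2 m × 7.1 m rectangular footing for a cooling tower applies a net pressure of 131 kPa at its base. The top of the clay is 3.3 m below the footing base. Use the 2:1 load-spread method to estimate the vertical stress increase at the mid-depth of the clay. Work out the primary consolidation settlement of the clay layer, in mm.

S_c ≈ 59.5 mm

Mid-depth of clay below the footing base: z = 3.3 + 5.8/2 = 6.2 m.
Stress increase at mid-clay by the 2:1 spreading method:
Δσ = qBL/((B+z)(L+z)) = 131×3.2×7.1/((3.2+6.2)(7.1+6.2)) = 23.807 kPa
Final effective stress: σ'_f = σ'_0 + Δσ = 149 + 23.807 = 172.81 kPa.
Normally consolidated clay, so the full stress increment lies on the virgin compression line:
S_c = C_c·H/(1+e₀)·log₁₀(σ'_f/σ'_0) = 0.29×5.8/(1+0.82)×log₁₀(172.81/149)
    = 0.92418 × 0.064383 = 0.0595 m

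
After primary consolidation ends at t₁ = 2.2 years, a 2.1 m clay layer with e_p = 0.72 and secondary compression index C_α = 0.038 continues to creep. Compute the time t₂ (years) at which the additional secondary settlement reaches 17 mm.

t₂ ≈ 5.11 years

S_s = C_α·H/(1+e_p)·log₁₀(t₂/t₁) ⇒ log₁₀(t₂/t₁) = S_s·(1+e_p)/(C_α·H).
log₁₀(t₂/t₁) = 0.017 × (1+0.72) / (0.038×2.1) = 0.3664
t₂ = t₁ × 10^0.3664 = 2.2 × 2.325 = 5.115 years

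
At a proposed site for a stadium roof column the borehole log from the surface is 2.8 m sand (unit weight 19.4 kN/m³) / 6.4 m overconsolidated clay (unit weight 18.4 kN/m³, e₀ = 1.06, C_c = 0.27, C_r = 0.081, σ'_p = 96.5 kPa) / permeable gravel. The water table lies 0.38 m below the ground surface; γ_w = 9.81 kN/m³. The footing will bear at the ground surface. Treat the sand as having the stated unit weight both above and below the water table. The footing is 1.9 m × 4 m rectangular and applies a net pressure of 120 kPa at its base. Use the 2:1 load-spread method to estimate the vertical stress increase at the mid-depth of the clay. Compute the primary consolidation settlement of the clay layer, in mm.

S_c ≈ 19.8 mm

Mid-depth of clay below the ground surface: z = 2.8 + 6.4/2 = 6 m.
Total vertical stress at mid-clay: σ_v = 19.4×2.8 + 18.4×3.2 = 113.2 kPa.
Pore pressure: u = 9.81×(6 − 0.38) = 55.132 kPa.
Initial effective stress: σ'_0 = σ_v − u = 113.2 − 55.132 = 58.068 kPa.
Stress increase at mid-clay by the 2:1 spreading method:
Δσ = qBL/((B+z)(L+z)) = 120×1.9×4/((1.9+6)(4+6)) = 11.544 kPa
Final effective stress: σ'_f = 58.068 + 11.544 = 69.612 kPa.
σ'_f = 69.612 ≤ σ'_p = 96.5 kPa, so the clay remains overconsolidated and only the recompression index applies:
S_c = C_r·H/(1+e₀)·log₁₀(σ'_f/σ'_0) = 0.081×6.4/2.06×log₁₀(69.612/58.068)
    = 0.25165 × 0.078747 = 0.01982 m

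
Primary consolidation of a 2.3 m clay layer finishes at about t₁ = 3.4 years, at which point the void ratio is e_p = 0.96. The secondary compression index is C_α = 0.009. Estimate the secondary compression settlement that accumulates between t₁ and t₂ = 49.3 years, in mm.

Secondary compression: S_s = C_α·H/(1+e_p)·log₁₀(t₂/t₁)
S_s = 0.009×2.3/(1+0.96)×log₁₀(49.3/3.4)
    = 0.01056 × 1.161 = 0.01227 m

S_s ≈ 12.3 mm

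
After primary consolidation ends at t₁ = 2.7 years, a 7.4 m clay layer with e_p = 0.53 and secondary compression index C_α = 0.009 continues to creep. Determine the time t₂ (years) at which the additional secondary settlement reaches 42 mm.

t₂ ≈ 24.9 years

S_s = C_α·H/(1+e_p)·log₁₀(t₂/t₁) ⇒ log₁₀(t₂/t₁) = S_s·(1+e_p)/(C_α·H).
log₁₀(t₂/t₁) = 0.042 × (1+0.53) / (0.009×7.4) = 0.9649
t₂ = t₁ × 10^0.9649 = 2.7 × 9.223 = 24.9 years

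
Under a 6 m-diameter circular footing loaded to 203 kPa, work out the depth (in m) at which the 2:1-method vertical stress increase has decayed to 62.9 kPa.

2:1 spreading — at depth z the loaded area has grown by z in each plan dimension:
qD²/(D+z)² = Δσ_z ⇒ z = D(√(q/Δσ_z) − 1) = 6×(√(203/62.9) − 1) = 4.779 m

z ≈ 4.78 m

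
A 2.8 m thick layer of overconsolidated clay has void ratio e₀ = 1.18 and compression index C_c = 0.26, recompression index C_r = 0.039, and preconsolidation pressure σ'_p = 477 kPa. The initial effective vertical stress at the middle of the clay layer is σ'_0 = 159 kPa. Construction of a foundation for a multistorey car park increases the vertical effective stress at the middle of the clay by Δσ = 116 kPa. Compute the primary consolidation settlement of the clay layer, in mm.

Final effective stress: σ'_f = 159 + 116 = 275 kPa.
σ'_f = 275 ≤ σ'_p = 477 kPa, so the clay remains overconsolidated and only the recompression index applies:
S_c = C_r·H/(1+e₀)·log₁₀(σ'_f/σ'_0) = 0.039×2.8/2.18×log₁₀(275/159)
    = 0.050092 × 0.23794 = 0.01192 m

S_c ≈ 11.9 mm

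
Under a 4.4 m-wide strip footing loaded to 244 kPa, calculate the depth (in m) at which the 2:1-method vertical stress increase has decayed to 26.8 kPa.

z ≈ 35.7 m

2:1 spreading — at depth z the loaded area has grown by z in each plan dimension:
qB/(B+z) = Δσ_z ⇒ z = qB/Δσ_z − B = 244×4.4/26.8 − 4.4 = 35.66 m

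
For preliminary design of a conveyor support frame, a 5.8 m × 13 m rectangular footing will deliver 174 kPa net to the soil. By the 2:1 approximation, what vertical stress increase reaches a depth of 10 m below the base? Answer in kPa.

By the 2:1 method the load spreads at 1 horizontal : 2 vertical, so at depth z the loaded area has grown by z in each plan dimension:
Δσ = qBL/((B+z)(L+z)) = 174×5.8×13/((5.8+10)(13+10)) = 36.102 kPa

Δσ_z ≈ 36.1 kPa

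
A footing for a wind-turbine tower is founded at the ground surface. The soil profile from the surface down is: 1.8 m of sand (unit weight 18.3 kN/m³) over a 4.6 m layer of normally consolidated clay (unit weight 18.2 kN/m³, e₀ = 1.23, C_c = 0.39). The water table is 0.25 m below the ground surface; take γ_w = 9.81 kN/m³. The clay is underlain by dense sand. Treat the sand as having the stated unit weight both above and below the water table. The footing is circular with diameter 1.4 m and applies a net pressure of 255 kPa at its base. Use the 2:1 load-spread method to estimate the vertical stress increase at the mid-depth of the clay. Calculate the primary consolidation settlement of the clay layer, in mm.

Mid-depth of clay below the ground surface: z = 1.8 + 4.6/2 = 4.1 m.
Total vertical stress at mid-clay: σ_v = 18.3×1.8 + 18.2×2.3 = 74.8 kPa.
Pore pressure: u = 9.81×(4.1 − 0.25) = 37.769 kPa.
Initial effective stress: σ'_0 = σ_v − u = 74.8 − 37.769 = 37.031 kPa.
Stress increase at mid-clay by the 2:1 spreading method:
Δσ ≈ qD²/(D+z)² = 255×1.4²/(1.4+4.1)² = 16.522 kPa
Final effective stress: σ'_f = σ'_0 + Δσ = 37.031 + 16.522 = 53.553 kPa.
Normally consolidated clay, so the full stress increment lies on the virgin compression line:
S_c = C_c·H/(1+e₀)·log₁₀(σ'_f/σ'_0) = 0.39×4.6/(1+1.23)×log₁₀(53.553/37.031)
    = 0.80448 × 0.16022 = 0.1289 m

S_c ≈ 129 mm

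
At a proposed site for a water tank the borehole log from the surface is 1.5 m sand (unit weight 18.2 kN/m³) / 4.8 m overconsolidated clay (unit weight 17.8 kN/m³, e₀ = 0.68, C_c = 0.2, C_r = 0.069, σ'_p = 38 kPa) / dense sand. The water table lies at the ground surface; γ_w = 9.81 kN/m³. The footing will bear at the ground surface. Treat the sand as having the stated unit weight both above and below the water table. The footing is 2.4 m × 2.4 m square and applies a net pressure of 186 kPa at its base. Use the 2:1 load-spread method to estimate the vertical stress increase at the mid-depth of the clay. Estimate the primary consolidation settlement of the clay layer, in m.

S_c ≈ 0.123 m

Mid-depth of clay below the ground surface: z = 1.5 + 4.8/2 = 3.9 m.
Total vertical stress at mid-clay: σ_v = 18.2×1.5 + 17.8×2.4 = 70.02 kPa.
Pore pressure: u = 9.81×(3.9 − 0) = 38.259 kPa.
Initial effective stress: σ'_0 = σ_v − u = 70.02 − 38.259 = 31.761 kPa.
Stress increase at mid-clay by the 2:1 spreading method:
Δσ = qBL/((B+z)(L+z)) = 186×2.4×2.4/((2.4+3.9)(2.4+3.9)) = 26.993 kPa
Final effective stress: σ'_f = 31.761 + 26.993 = 58.754 kPa.
σ'_f = 58.754 > σ'_p = 38 kPa, so the stress path crosses the preconsolidation pressure — recompression up to σ'_p, then virgin compression beyond:
S_c = H/(1+e₀)·[C_r·log₁₀(σ'_p/σ'_0) + C_c·log₁₀(σ'_f/σ'_p)]
    = 4.8/1.68 × [0.069×log₁₀(38/31.761) + 0.2×log₁₀(58.754/38)]
    = 2.8571 × [0.0053744 + 0.037851] = 0.1235 m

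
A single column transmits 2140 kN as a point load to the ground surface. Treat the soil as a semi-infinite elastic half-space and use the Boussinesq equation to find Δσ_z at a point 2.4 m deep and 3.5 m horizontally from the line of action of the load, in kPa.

Boussinesq vertical stress below a point load on an elastic half-space:
Δσ_z = 3P/(2πz²) · [1 + (r/z)²]^(−5/2)
r/z = 3.5/2.4 = 1.4583; [1+(r/z)²]^(−5/2) = 0.057846.
Δσ_z = 3×2140/(2π×2.4²) × 0.057846 = 177.39 × 0.057846 = 10.26 kPa

Δσ_z ≈ 10.3 kPa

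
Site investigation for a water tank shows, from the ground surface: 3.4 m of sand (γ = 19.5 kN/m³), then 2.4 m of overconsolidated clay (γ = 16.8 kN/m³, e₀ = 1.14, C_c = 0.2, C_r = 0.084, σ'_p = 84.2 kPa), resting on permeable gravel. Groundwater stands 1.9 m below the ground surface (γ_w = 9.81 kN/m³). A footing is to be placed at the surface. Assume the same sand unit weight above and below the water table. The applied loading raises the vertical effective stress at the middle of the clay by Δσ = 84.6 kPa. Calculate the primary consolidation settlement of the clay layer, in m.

S_c ≈ 0.0665 m

Mid-depth of clay below the ground surface: z = 3.4 + 2.4/2 = 4.6 m.
Total vertical stress at mid-clay: σ_v = 19.5×3.4 + 16.8×1.2 = 86.46 kPa.
Pore pressure: u = 9.81×(4.6 − 1.9) = 26.487 kPa.
Initial effective stress: σ'_0 = σ_v − u = 86.46 − 26.487 = 59.973 kPa.
Final effective stress: σ'_f = 59.973 + 84.6 = 144.57 kPa.
σ'_f = 144.57 > σ'_p = 84.2 kPa, so the stress path crosses the preconsolidation pressure — recompression up to σ'_p, then virgin compression beyond:
S_c = H/(1+e₀)·[C_r·log₁₀(σ'_p/σ'_0) + C_c·log₁₀(σ'_f/σ'_p)]
    = 2.4/2.14 × [0.084×log₁₀(84.2/59.973) + 0.2×log₁₀(144.57/84.2)]
    = 1.1215 × [0.012378 + 0.046953] = 0.06654 m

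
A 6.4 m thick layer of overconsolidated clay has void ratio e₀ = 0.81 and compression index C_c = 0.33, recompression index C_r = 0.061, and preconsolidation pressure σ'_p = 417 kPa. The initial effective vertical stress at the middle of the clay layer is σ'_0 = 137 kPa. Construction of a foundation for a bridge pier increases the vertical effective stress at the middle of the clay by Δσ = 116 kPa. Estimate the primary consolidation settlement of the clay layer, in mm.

S_c ≈ 57.5 mm

Final effective stress: σ'_f = 137 + 116 = 253 kPa.
σ'_f = 253 ≤ σ'_p = 417 kPa, so the clay remains overconsolidated and only the recompression index applies:
S_c = C_r·H/(1+e₀)·log₁₀(σ'_f/σ'_0) = 0.061×6.4/1.81×log₁₀(253/137)
    = 0.21569 × 0.2664 = 0.05746 m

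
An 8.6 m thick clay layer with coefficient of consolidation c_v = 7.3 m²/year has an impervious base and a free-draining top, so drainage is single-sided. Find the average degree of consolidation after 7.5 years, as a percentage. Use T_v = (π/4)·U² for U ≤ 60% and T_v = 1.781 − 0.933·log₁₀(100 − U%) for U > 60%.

Drainage path length: H_d = H = 8.6 m (single drainage).
T_v = c_v·t/H_d² = 7.3×7.5/8.6² = 0.74027.
T_v = 0.74027 corresponds to the U > 60% branch:
U = 1 − 10^((1.781 − T_v)/0.933)/100 = 0.8695

U ≈ 87 %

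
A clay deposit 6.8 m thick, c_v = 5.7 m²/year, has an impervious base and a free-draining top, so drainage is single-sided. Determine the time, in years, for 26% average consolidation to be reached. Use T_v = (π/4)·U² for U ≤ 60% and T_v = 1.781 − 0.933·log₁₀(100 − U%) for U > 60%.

t ≈ 0.431 years

Drainage path length: H_d = H = 6.8 m (single drainage).
U ≤ 60%: T_v = (π/4)·U² = (π/4)×0.26² = 0.053093.
t = T_v·H_d²/c_v = 0.053093×6.8²/5.7 = 0.4307 years.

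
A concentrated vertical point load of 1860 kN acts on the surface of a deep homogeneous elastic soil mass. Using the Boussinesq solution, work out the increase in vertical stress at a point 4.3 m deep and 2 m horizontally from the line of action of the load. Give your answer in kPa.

Δσ_z ≈ 29.4 kPa

Boussinesq vertical stress below a point load on an elastic half-space:
Δσ_z = 3P/(2πz²) · [1 + (r/z)²]^(−5/2)
r/z = 2/4.3 = 0.46512; [1+(r/z)²]^(−5/2) = 0.61287.
Δσ_z = 3×1860/(2π×4.3²) × 0.61287 = 48.031 × 0.61287 = 29.44 kPa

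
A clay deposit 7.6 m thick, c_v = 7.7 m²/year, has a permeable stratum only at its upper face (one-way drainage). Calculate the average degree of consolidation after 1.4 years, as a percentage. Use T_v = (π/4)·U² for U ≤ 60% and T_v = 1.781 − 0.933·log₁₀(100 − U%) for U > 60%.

U ≈ 48.7 %

Drainage path length: H_d = H = 7.6 m (single drainage).
T_v = c_v·t/H_d² = 7.7×1.4/7.6² = 0.18663.
T_v = 0.18663 corresponds to the U ≤ 60% branch:
U = √(4T_v/π) = 0.4875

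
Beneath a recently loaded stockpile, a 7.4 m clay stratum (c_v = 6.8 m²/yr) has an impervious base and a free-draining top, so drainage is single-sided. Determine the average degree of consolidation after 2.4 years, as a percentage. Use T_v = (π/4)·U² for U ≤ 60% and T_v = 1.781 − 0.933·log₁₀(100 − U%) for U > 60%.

Drainage path length: H_d = H = 7.4 m (single drainage).
T_v = c_v·t/H_d² = 6.8×2.4/7.4² = 0.29803.
T_v = 0.29803 corresponds to the U > 60% branch:
U = 1 − 10^((1.781 − T_v)/0.933)/100 = 0.6114

U ≈ 61.1 %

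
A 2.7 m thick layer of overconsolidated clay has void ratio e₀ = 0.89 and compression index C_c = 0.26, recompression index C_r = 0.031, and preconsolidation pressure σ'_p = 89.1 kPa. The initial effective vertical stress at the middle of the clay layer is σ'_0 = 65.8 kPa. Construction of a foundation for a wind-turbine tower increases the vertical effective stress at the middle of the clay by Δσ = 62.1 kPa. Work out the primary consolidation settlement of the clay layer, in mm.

Final effective stress: σ'_f = 65.8 + 62.1 = 127.9 kPa.
σ'_f = 127.9 > σ'_p = 89.1 kPa, so the stress path crosses the preconsolidation pressure — recompression up to σ'_p, then virgin compression beyond:
S_c = H/(1+e₀)·[C_r·log₁₀(σ'_p/σ'_0) + C_c·log₁₀(σ'_f/σ'_p)]
    = 2.7/1.89 × [0.031×log₁₀(89.1/65.8) + 0.26×log₁₀(127.9/89.1)]
    = 1.4286 × [0.0040812 + 0.040818] = 0.06414 m

S_c ≈ 64.1 mm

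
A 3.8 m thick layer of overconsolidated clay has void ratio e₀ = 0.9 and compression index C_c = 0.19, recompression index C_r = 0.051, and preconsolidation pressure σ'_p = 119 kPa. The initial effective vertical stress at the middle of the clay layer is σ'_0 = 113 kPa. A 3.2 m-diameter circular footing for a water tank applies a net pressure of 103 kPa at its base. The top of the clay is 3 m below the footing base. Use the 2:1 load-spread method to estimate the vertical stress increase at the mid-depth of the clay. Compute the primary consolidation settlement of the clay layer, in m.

S_c ≈ 0.0157 m

Mid-depth of clay below the footing base: z = 3 + 3.8/2 = 4.9 m.
Stress increase at mid-clay by the 2:1 spreading method:
Δσ ≈ qD²/(D+z)² = 103×3.2²/(3.2+4.9)² = 16.076 kPa
Final effective stress: σ'_f = 113 + 16.076 = 129.08 kPa.
σ'_f = 129.08 > σ'_p = 119 kPa, so the stress path crosses the preconsolidation pressure — recompression up to σ'_p, then virgin compression beyond:
S_c = H/(1+e₀)·[C_r·log₁₀(σ'_p/σ'_0) + C_c·log₁₀(σ'_f/σ'_p)]
    = 3.8/1.9 × [0.051×log₁₀(119/113) + 0.19×log₁₀(129.08/119)]
    = 2 × [0.0011459 + 0.0067093] = 0.01571 m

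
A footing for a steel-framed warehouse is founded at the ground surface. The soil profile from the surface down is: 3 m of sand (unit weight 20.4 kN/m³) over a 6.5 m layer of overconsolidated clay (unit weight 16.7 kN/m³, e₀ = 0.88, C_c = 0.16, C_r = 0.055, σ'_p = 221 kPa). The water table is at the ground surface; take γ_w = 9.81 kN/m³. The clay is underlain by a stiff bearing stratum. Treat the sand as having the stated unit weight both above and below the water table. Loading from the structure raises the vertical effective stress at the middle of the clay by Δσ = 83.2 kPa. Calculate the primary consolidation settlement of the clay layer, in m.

Mid-depth of clay below the ground surface: z = 3 + 6.5/2 = 6.25 m.
Total vertical stress at mid-clay: σ_v = 20.4×3 + 16.7×3.25 = 115.47 kPa.
Pore pressure: u = 9.81×(6.25 − 0) = 61.312 kPa.
Initial effective stress: σ'_0 = σ_v − u = 115.47 − 61.312 = 54.158 kPa.
Final effective stress: σ'_f = 54.158 + 83.2 = 137.36 kPa.
σ'_f = 137.36 ≤ σ'_p = 221 kPa, so the clay remains overconsolidated and only the recompression index applies:
S_c = C_r·H/(1+e₀)·log₁₀(σ'_f/σ'_0) = 0.055×6.5/1.88×log₁₀(137.36/54.158)
    = 0.19016 × 0.4042 = 0.07686 m

S_c ≈ 0.0769 m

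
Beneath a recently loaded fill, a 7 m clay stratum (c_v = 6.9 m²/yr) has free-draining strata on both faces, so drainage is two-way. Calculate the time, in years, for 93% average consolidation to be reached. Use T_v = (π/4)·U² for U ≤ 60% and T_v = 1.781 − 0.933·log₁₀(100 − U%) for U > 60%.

Drainage path length: H_d = H/2 = 3.5 m (double drainage).
U > 60%: T_v = 1.781 − 0.933·log₁₀(100 − 93) = 0.99252.
t = T_v·H_d²/c_v = 0.99252×3.5²/6.9 = 1.762 years.

t ≈ 1.76 years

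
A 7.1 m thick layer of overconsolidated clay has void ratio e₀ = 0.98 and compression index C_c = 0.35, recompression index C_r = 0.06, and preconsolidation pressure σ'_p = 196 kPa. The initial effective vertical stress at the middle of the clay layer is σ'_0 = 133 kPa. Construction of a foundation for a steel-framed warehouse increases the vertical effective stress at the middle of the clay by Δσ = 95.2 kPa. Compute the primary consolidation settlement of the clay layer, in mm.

S_c ≈ 119 mm

Final effective stress: σ'_f = 133 + 95.2 = 228.2 kPa.
σ'_f = 228.2 > σ'_p = 196 kPa, so the stress path crosses the preconsolidation pressure — recompression up to σ'_p, then virgin compression beyond:
S_c = H/(1+e₀)·[C_r·log₁₀(σ'_p/σ'_0) + C_c·log₁₀(σ'_f/σ'_p)]
    = 7.1/1.98 × [0.06×log₁₀(196/133) + 0.35×log₁₀(228.2/196)]
    = 3.5859 × [0.010104 + 0.023121] = 0.1191 m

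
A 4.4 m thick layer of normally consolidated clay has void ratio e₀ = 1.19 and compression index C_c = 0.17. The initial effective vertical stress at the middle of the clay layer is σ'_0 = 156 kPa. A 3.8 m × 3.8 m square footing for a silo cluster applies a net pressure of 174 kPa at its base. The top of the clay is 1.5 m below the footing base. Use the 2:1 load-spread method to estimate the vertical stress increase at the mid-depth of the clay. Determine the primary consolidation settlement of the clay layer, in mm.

Mid-depth of clay below the footing base: z = 1.5 + 4.4/2 = 3.7 m.
Stress increase at mid-clay by the 2:1 spreading method:
Δσ = qBL/((B+z)(L+z)) = 174×3.8×3.8/((3.8+3.7)(3.8+3.7)) = 44.668 kPa
Final effective stress: σ'_f = σ'_0 + Δσ = 156 + 44.668 = 200.67 kPa.
Normally consolidated clay, so the full stress increment lies on the virgin compression line:
S_c = C_c·H/(1+e₀)·log₁₀(σ'_f/σ'_0) = 0.17×4.4/(1+1.19)×log₁₀(200.67/156)
    = 0.34155 × 0.10936 = 0.03735 m

S_c ≈ 37.4 mm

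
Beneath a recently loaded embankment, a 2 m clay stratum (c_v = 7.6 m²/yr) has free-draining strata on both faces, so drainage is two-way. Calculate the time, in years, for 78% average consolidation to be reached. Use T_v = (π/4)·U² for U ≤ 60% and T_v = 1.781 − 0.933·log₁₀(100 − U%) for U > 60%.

t ≈ 0.0695 years

Drainage path length: H_d = H/2 = 1 m (double drainage).
U > 60%: T_v = 1.781 − 0.933·log₁₀(100 − 78) = 0.52852.
t = T_v·H_d²/c_v = 0.52852×1²/7.6 = 0.06954 years.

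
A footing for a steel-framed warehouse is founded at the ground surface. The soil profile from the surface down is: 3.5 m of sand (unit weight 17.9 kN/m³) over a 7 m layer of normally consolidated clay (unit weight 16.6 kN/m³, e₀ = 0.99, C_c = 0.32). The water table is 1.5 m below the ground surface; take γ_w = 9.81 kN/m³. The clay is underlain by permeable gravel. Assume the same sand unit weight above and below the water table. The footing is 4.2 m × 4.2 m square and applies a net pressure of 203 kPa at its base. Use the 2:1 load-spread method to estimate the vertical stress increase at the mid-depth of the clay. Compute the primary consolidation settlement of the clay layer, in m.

S_c ≈ 0.174 m

Mid-depth of clay below the ground surface: z = 3.5 + 7/2 = 7 m.
Total vertical stress at mid-clay: σ_v = 17.9×3.5 + 16.6×3.5 = 120.75 kPa.
Pore pressure: u = 9.81×(7 − 1.5) = 53.955 kPa.
Initial effective stress: σ'_0 = σ_v − u = 120.75 − 53.955 = 66.795 kPa.
Stress increase at mid-clay by the 2:1 spreading method:
Δσ = qBL/((B+z)(L+z)) = 203×4.2×4.2/((4.2+7)(4.2+7)) = 28.547 kPa
Final effective stress: σ'_f = σ'_0 + Δσ = 66.795 + 28.547 = 95.342 kPa.
Normally consolidated clay, so the full stress increment lies on the virgin compression line:
S_c = C_c·H/(1+e₀)·log₁₀(σ'_f/σ'_0) = 0.32×7/(1+0.99)×log₁₀(95.342/66.795)
    = 1.1256 × 0.15454 = 0.174 m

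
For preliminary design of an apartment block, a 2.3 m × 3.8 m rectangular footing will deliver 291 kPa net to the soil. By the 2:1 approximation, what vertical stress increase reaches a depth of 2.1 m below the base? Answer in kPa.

By the 2:1 method the load spreads at 1 horizontal : 2 vertical, so at depth z the loaded area has grown by z in each plan dimension:
Δσ = qBL/((B+z)(L+z)) = 291×2.3×3.8/((2.3+2.1)(3.8+2.1)) = 97.971 kPa

Δσ_z ≈ 98 kPa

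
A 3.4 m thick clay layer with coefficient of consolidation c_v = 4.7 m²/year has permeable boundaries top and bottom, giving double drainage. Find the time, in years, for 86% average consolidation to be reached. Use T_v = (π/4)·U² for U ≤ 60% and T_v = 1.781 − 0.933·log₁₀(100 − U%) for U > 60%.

Drainage path length: H_d = H/2 = 1.7 m (double drainage).
U > 60%: T_v = 1.781 − 0.933·log₁₀(100 − 86) = 0.71166.
t = T_v·H_d²/c_v = 0.71166×1.7²/4.7 = 0.4376 years.

t ≈ 0.438 years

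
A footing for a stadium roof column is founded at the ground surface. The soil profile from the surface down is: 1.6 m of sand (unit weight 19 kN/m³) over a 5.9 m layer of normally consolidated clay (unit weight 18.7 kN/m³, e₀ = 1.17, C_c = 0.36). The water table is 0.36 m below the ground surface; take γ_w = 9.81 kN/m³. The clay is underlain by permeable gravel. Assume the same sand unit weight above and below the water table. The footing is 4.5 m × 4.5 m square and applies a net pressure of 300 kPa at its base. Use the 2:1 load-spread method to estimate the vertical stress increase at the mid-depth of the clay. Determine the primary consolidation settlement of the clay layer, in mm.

S_c ≈ 417 mm

Mid-depth of clay below the ground surface: z = 1.6 + 5.9/2 = 4.55 m.
Total vertical stress at mid-clay: σ_v = 19×1.6 + 18.7×2.95 = 85.565 kPa.
Pore pressure: u = 9.81×(4.55 − 0.36) = 41.104 kPa.
Initial effective stress: σ'_0 = σ_v − u = 85.565 − 41.104 = 44.461 kPa.
Stress increase at mid-clay by the 2:1 spreading method:
Δσ = qBL/((B+z)(L+z)) = 300×4.5×4.5/((4.5+4.55)(4.5+4.55)) = 74.174 kPa
Final effective stress: σ'_f = σ'_0 + Δσ = 44.461 + 74.174 = 118.64 kPa.
Normally consolidated clay, so the full stress increment lies on the virgin compression line:
S_c = C_c·H/(1+e₀)·log₁₀(σ'_f/σ'_0) = 0.36×5.9/(1+1.17)×log₁₀(118.64/44.461)
    = 0.9788 × 0.42625 = 0.4172 m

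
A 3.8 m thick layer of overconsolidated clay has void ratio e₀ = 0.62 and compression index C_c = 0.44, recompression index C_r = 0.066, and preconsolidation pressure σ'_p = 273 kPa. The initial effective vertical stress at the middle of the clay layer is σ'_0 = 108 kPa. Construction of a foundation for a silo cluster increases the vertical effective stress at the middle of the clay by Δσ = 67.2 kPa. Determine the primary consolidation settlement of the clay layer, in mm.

S_c ≈ 32.5 mm

Final effective stress: σ'_f = 108 + 67.2 = 175.2 kPa.
σ'_f = 175.2 ≤ σ'_p = 273 kPa, so the clay remains overconsolidated and only the recompression index applies:
S_c = C_r·H/(1+e₀)·log₁₀(σ'_f/σ'_0) = 0.066×3.8/1.62×log₁₀(175.2/108)
    = 0.15482 × 0.21011 = 0.03253 m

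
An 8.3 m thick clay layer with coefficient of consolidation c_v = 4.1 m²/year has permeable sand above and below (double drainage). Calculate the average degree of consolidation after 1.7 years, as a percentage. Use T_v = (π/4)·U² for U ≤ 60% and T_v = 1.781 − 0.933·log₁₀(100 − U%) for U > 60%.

U ≈ 70.1 %

Drainage path length: H_d = H/2 = 4.15 m (double drainage).
T_v = c_v·t/H_d² = 4.1×1.7/4.15² = 0.4047.
T_v = 0.4047 corresponds to the U > 60% branch:
U = 1 − 10^((1.781 − T_v)/0.933)/100 = 0.7014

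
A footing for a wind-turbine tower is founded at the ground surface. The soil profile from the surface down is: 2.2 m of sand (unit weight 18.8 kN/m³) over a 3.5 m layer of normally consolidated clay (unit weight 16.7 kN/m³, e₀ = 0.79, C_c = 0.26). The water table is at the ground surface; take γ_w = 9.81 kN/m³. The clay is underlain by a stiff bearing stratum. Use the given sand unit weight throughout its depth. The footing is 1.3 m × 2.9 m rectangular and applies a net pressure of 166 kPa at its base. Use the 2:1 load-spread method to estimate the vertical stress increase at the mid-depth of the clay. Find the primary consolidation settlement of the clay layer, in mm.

S_c ≈ 96.3 mm

Mid-depth of clay below the ground surface: z = 2.2 + 3.5/2 = 3.95 m.
Total vertical stress at mid-clay: σ_v = 18.8×2.2 + 16.7×1.75 = 70.585 kPa.
Pore pressure: u = 9.81×(3.95 − 0) = 38.75 kPa.
Initial effective stress: σ'_0 = σ_v − u = 70.585 − 38.75 = 31.835 kPa.
Stress increase at mid-clay by the 2:1 spreading method:
Δσ = qBL/((B+z)(L+z)) = 166×1.3×2.9/((1.3+3.95)(2.9+3.95)) = 17.402 kPa
Final effective stress: σ'_f = σ'_0 + Δσ = 31.835 + 17.402 = 49.237 kPa.
Normally consolidated clay, so the full stress increment lies on the virgin compression line:
S_c = C_c·H/(1+e₀)·log₁₀(σ'_f/σ'_0) = 0.26×3.5/(1+0.79)×log₁₀(49.237/31.835)
    = 0.50838 × 0.18939 = 0.09628 m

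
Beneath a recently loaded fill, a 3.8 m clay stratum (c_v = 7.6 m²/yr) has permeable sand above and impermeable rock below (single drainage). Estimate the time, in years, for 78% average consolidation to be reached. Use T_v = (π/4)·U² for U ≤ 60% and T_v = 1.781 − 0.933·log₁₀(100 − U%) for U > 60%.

Drainage path length: H_d = H = 3.8 m (single drainage).
U > 60%: T_v = 1.781 − 0.933·log₁₀(100 − 78) = 0.52852.
t = T_v·H_d²/c_v = 0.52852×3.8²/7.6 = 1.004 years.

t ≈ 1 years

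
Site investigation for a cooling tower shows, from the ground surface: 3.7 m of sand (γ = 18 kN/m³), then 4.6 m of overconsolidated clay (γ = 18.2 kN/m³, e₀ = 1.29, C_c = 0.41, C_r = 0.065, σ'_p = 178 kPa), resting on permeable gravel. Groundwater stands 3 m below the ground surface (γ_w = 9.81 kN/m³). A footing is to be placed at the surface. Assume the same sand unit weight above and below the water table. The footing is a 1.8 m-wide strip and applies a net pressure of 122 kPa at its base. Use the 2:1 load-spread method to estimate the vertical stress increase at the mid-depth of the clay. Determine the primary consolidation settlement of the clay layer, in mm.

Mid-depth of clay below the ground surface: z = 3.7 + 4.6/2 = 6 m.
Total vertical stress at mid-clay: σ_v = 18×3.7 + 18.2×2.3 = 108.46 kPa.
Pore pressure: u = 9.81×(6 − 3) = 29.43 kPa.
Initial effective stress: σ'_0 = σ_v − u = 108.46 − 29.43 = 79.03 kPa.
Stress increase at mid-clay by the 2:1 spreading method:
Δσ = qB/(B+z) = 122×1.8/(1.8+6) = 28.154 kPa
Final effective stress: σ'_f = 79.03 + 28.154 = 107.18 kPa.
σ'_f = 107.18 ≤ σ'_p = 178 kPa, so the clay remains overconsolidated and only the recompression index applies:
S_c = C_r·H/(1+e₀)·log₁₀(σ'_f/σ'_0) = 0.065×4.6/2.29×log₁₀(107.18/79.03)
    = 0.13057 × 0.13232 = 0.01728 m

S_c ≈ 17.3 mm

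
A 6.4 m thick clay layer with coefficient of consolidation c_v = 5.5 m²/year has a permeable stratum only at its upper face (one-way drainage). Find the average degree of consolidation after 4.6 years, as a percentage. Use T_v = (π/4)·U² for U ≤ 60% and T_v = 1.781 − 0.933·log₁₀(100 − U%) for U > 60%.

U ≈ 82.3 %

Drainage path length: H_d = H = 6.4 m (single drainage).
T_v = c_v·t/H_d² = 5.5×4.6/6.4² = 0.61768.
T_v = 0.61768 corresponds to the U > 60% branch:
U = 1 − 10^((1.781 − T_v)/0.933)/100 = 0.8235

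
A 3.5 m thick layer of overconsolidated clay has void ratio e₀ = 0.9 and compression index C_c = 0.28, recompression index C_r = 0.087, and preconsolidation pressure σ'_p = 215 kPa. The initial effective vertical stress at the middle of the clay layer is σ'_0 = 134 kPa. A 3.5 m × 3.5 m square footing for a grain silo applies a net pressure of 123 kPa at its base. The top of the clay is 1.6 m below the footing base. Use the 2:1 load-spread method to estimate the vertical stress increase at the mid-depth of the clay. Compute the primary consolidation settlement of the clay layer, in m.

S_c ≈ 0.015 m

Mid-depth of clay below the footing base: z = 1.6 + 3.5/2 = 3.35 m.
Stress increase at mid-clay by the 2:1 spreading method:
Δσ = qBL/((B+z)(L+z)) = 123×3.5×3.5/((3.5+3.35)(3.5+3.35)) = 32.111 kPa
Final effective stress: σ'_f = 134 + 32.111 = 166.11 kPa.
σ'_f = 166.11 ≤ σ'_p = 215 kPa, so the clay remains overconsolidated and only the recompression index applies:
S_c = C_r·H/(1+e₀)·log₁₀(σ'_f/σ'_0) = 0.087×3.5/1.9×log₁₀(166.11/134)
    = 0.16026 × 0.093291 = 0.01495 m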